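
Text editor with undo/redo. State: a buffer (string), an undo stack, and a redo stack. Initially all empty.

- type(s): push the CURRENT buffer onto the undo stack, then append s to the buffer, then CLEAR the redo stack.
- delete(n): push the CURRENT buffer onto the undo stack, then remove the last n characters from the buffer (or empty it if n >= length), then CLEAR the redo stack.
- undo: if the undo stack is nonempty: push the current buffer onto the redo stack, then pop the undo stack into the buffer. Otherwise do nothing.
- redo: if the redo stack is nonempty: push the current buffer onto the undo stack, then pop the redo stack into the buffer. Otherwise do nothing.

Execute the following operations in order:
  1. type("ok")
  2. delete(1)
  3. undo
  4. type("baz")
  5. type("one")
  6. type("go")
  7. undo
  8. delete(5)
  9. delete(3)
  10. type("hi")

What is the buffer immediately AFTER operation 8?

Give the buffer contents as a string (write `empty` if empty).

After op 1 (type): buf='ok' undo_depth=1 redo_depth=0
After op 2 (delete): buf='o' undo_depth=2 redo_depth=0
After op 3 (undo): buf='ok' undo_depth=1 redo_depth=1
After op 4 (type): buf='okbaz' undo_depth=2 redo_depth=0
After op 5 (type): buf='okbazone' undo_depth=3 redo_depth=0
After op 6 (type): buf='okbazonego' undo_depth=4 redo_depth=0
After op 7 (undo): buf='okbazone' undo_depth=3 redo_depth=1
After op 8 (delete): buf='okb' undo_depth=4 redo_depth=0

Answer: okb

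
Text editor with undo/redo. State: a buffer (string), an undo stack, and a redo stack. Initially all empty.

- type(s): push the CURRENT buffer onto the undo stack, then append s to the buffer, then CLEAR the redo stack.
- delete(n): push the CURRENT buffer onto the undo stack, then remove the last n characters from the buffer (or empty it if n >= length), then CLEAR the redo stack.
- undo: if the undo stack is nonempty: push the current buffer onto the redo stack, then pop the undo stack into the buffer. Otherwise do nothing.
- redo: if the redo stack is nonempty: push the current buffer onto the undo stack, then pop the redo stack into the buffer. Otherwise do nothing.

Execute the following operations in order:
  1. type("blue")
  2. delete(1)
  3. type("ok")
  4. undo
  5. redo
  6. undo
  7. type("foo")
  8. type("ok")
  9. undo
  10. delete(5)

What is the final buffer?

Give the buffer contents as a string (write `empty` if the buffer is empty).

After op 1 (type): buf='blue' undo_depth=1 redo_depth=0
After op 2 (delete): buf='blu' undo_depth=2 redo_depth=0
After op 3 (type): buf='bluok' undo_depth=3 redo_depth=0
After op 4 (undo): buf='blu' undo_depth=2 redo_depth=1
After op 5 (redo): buf='bluok' undo_depth=3 redo_depth=0
After op 6 (undo): buf='blu' undo_depth=2 redo_depth=1
After op 7 (type): buf='blufoo' undo_depth=3 redo_depth=0
After op 8 (type): buf='blufoook' undo_depth=4 redo_depth=0
After op 9 (undo): buf='blufoo' undo_depth=3 redo_depth=1
After op 10 (delete): buf='b' undo_depth=4 redo_depth=0

Answer: b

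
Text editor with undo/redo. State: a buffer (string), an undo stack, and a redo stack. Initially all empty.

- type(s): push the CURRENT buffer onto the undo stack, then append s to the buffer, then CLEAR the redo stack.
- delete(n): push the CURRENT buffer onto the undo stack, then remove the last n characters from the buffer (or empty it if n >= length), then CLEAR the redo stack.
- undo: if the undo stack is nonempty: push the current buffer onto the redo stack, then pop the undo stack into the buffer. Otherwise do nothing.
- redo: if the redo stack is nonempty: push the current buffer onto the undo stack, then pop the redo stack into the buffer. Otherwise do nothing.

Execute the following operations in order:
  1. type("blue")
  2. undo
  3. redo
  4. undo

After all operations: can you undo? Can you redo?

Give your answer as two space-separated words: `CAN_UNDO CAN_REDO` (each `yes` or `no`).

After op 1 (type): buf='blue' undo_depth=1 redo_depth=0
After op 2 (undo): buf='(empty)' undo_depth=0 redo_depth=1
After op 3 (redo): buf='blue' undo_depth=1 redo_depth=0
After op 4 (undo): buf='(empty)' undo_depth=0 redo_depth=1

Answer: no yes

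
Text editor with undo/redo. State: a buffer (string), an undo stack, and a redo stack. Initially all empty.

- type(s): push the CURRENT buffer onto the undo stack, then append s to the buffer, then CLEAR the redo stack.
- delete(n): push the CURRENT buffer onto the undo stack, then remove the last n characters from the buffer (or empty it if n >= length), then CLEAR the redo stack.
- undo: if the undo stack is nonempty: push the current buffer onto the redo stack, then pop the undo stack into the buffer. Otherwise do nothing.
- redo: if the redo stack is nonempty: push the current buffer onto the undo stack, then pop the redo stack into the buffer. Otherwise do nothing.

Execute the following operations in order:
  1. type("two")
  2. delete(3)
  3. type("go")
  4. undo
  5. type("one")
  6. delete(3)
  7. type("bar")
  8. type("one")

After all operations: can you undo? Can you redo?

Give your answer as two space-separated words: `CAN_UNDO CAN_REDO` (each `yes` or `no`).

After op 1 (type): buf='two' undo_depth=1 redo_depth=0
After op 2 (delete): buf='(empty)' undo_depth=2 redo_depth=0
After op 3 (type): buf='go' undo_depth=3 redo_depth=0
After op 4 (undo): buf='(empty)' undo_depth=2 redo_depth=1
After op 5 (type): buf='one' undo_depth=3 redo_depth=0
After op 6 (delete): buf='(empty)' undo_depth=4 redo_depth=0
After op 7 (type): buf='bar' undo_depth=5 redo_depth=0
After op 8 (type): buf='barone' undo_depth=6 redo_depth=0

Answer: yes no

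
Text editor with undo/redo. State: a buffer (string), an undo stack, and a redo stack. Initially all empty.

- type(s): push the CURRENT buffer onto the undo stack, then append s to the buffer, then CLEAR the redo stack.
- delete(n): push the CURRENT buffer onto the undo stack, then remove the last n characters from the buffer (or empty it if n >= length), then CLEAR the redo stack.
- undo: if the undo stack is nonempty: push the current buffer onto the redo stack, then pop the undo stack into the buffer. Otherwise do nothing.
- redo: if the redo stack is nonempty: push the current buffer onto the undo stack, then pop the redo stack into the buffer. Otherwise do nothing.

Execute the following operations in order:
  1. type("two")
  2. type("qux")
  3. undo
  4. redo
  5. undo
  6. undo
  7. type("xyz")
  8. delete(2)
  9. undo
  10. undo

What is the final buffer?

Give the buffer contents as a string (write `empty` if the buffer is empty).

After op 1 (type): buf='two' undo_depth=1 redo_depth=0
After op 2 (type): buf='twoqux' undo_depth=2 redo_depth=0
After op 3 (undo): buf='two' undo_depth=1 redo_depth=1
After op 4 (redo): buf='twoqux' undo_depth=2 redo_depth=0
After op 5 (undo): buf='two' undo_depth=1 redo_depth=1
After op 6 (undo): buf='(empty)' undo_depth=0 redo_depth=2
After op 7 (type): buf='xyz' undo_depth=1 redo_depth=0
After op 8 (delete): buf='x' undo_depth=2 redo_depth=0
After op 9 (undo): buf='xyz' undo_depth=1 redo_depth=1
After op 10 (undo): buf='(empty)' undo_depth=0 redo_depth=2

Answer: empty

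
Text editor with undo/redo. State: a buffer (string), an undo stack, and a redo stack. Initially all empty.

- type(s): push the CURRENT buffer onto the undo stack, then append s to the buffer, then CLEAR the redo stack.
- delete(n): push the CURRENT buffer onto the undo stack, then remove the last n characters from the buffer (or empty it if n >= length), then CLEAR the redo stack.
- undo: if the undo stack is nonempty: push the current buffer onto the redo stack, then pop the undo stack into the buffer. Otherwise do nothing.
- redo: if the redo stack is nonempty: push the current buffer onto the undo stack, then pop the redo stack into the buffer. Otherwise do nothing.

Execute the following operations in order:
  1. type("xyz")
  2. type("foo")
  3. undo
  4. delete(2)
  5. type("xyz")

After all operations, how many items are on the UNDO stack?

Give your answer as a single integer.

After op 1 (type): buf='xyz' undo_depth=1 redo_depth=0
After op 2 (type): buf='xyzfoo' undo_depth=2 redo_depth=0
After op 3 (undo): buf='xyz' undo_depth=1 redo_depth=1
After op 4 (delete): buf='x' undo_depth=2 redo_depth=0
After op 5 (type): buf='xxyz' undo_depth=3 redo_depth=0

Answer: 3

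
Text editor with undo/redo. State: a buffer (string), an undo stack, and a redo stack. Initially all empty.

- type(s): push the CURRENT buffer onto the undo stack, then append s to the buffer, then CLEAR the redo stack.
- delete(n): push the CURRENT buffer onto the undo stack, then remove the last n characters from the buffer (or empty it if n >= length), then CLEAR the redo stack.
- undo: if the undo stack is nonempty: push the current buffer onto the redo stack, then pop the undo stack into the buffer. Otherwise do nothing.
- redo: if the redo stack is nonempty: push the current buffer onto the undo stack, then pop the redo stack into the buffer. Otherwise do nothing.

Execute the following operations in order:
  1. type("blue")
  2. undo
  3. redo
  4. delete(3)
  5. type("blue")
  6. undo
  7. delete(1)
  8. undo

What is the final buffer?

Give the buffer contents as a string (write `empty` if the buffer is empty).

After op 1 (type): buf='blue' undo_depth=1 redo_depth=0
After op 2 (undo): buf='(empty)' undo_depth=0 redo_depth=1
After op 3 (redo): buf='blue' undo_depth=1 redo_depth=0
After op 4 (delete): buf='b' undo_depth=2 redo_depth=0
After op 5 (type): buf='bblue' undo_depth=3 redo_depth=0
After op 6 (undo): buf='b' undo_depth=2 redo_depth=1
After op 7 (delete): buf='(empty)' undo_depth=3 redo_depth=0
After op 8 (undo): buf='b' undo_depth=2 redo_depth=1

Answer: b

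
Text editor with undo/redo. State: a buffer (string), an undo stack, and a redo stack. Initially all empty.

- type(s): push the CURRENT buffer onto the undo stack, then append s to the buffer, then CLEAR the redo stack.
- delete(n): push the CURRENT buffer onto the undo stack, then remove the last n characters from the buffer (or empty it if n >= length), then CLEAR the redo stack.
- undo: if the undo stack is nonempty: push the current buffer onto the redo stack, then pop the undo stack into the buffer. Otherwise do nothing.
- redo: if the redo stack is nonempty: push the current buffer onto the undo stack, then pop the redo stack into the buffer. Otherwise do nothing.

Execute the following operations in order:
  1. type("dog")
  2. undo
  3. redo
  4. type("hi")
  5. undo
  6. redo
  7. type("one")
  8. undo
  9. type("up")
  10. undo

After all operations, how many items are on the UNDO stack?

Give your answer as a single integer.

After op 1 (type): buf='dog' undo_depth=1 redo_depth=0
After op 2 (undo): buf='(empty)' undo_depth=0 redo_depth=1
After op 3 (redo): buf='dog' undo_depth=1 redo_depth=0
After op 4 (type): buf='doghi' undo_depth=2 redo_depth=0
After op 5 (undo): buf='dog' undo_depth=1 redo_depth=1
After op 6 (redo): buf='doghi' undo_depth=2 redo_depth=0
After op 7 (type): buf='doghione' undo_depth=3 redo_depth=0
After op 8 (undo): buf='doghi' undo_depth=2 redo_depth=1
After op 9 (type): buf='doghiup' undo_depth=3 redo_depth=0
After op 10 (undo): buf='doghi' undo_depth=2 redo_depth=1

Answer: 2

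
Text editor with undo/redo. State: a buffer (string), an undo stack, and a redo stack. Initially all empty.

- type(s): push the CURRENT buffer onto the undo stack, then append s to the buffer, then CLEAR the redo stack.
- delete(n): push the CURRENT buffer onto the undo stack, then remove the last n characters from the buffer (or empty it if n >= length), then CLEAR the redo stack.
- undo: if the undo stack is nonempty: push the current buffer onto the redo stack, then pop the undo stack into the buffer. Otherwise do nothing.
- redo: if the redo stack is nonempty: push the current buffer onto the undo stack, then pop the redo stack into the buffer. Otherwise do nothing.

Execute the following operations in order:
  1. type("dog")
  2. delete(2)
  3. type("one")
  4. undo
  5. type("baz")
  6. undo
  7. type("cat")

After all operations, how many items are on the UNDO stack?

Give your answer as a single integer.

Answer: 3

Derivation:
After op 1 (type): buf='dog' undo_depth=1 redo_depth=0
After op 2 (delete): buf='d' undo_depth=2 redo_depth=0
After op 3 (type): buf='done' undo_depth=3 redo_depth=0
After op 4 (undo): buf='d' undo_depth=2 redo_depth=1
After op 5 (type): buf='dbaz' undo_depth=3 redo_depth=0
After op 6 (undo): buf='d' undo_depth=2 redo_depth=1
After op 7 (type): buf='dcat' undo_depth=3 redo_depth=0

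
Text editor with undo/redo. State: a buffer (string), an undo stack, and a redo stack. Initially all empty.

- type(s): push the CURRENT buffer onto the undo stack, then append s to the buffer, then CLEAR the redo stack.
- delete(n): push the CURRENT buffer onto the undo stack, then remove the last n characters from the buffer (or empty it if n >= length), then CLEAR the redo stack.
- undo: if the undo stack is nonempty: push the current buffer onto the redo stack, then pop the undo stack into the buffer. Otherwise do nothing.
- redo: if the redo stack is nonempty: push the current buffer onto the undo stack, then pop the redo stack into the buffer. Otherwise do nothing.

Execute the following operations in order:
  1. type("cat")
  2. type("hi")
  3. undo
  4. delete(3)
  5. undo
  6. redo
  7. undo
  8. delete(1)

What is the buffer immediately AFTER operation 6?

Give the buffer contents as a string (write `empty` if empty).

Answer: empty

Derivation:
After op 1 (type): buf='cat' undo_depth=1 redo_depth=0
After op 2 (type): buf='cathi' undo_depth=2 redo_depth=0
After op 3 (undo): buf='cat' undo_depth=1 redo_depth=1
After op 4 (delete): buf='(empty)' undo_depth=2 redo_depth=0
After op 5 (undo): buf='cat' undo_depth=1 redo_depth=1
After op 6 (redo): buf='(empty)' undo_depth=2 redo_depth=0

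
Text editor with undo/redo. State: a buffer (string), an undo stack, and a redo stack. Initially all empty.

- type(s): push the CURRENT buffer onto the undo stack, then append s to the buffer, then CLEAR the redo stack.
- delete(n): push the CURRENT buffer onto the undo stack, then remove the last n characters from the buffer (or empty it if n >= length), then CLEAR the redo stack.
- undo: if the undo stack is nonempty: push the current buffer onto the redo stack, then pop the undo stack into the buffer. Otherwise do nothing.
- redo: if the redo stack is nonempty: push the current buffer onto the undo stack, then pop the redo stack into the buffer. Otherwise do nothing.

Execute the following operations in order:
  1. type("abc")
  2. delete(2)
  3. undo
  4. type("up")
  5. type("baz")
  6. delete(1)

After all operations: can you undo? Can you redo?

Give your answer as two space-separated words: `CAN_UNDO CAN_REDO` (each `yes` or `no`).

Answer: yes no

Derivation:
After op 1 (type): buf='abc' undo_depth=1 redo_depth=0
After op 2 (delete): buf='a' undo_depth=2 redo_depth=0
After op 3 (undo): buf='abc' undo_depth=1 redo_depth=1
After op 4 (type): buf='abcup' undo_depth=2 redo_depth=0
After op 5 (type): buf='abcupbaz' undo_depth=3 redo_depth=0
After op 6 (delete): buf='abcupba' undo_depth=4 redo_depth=0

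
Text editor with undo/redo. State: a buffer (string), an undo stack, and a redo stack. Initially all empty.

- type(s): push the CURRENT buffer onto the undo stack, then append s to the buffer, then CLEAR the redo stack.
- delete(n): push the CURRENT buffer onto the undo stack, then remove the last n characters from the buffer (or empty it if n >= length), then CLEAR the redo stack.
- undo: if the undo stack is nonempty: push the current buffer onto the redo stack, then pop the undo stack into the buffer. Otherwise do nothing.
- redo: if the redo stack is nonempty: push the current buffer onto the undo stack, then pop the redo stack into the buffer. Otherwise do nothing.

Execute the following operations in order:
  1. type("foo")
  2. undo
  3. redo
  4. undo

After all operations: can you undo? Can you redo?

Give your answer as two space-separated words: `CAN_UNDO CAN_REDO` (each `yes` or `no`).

After op 1 (type): buf='foo' undo_depth=1 redo_depth=0
After op 2 (undo): buf='(empty)' undo_depth=0 redo_depth=1
After op 3 (redo): buf='foo' undo_depth=1 redo_depth=0
After op 4 (undo): buf='(empty)' undo_depth=0 redo_depth=1

Answer: no yes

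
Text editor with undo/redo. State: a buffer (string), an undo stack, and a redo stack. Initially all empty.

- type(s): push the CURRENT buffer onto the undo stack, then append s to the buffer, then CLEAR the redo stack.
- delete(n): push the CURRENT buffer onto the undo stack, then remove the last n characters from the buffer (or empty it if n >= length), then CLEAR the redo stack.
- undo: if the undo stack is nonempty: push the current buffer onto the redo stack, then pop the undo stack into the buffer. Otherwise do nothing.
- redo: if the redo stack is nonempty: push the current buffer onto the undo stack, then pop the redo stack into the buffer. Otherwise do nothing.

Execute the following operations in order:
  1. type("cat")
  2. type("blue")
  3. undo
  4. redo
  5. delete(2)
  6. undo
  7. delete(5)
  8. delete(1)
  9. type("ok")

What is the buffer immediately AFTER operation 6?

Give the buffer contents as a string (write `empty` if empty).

Answer: catblue

Derivation:
After op 1 (type): buf='cat' undo_depth=1 redo_depth=0
After op 2 (type): buf='catblue' undo_depth=2 redo_depth=0
After op 3 (undo): buf='cat' undo_depth=1 redo_depth=1
After op 4 (redo): buf='catblue' undo_depth=2 redo_depth=0
After op 5 (delete): buf='catbl' undo_depth=3 redo_depth=0
After op 6 (undo): buf='catblue' undo_depth=2 redo_depth=1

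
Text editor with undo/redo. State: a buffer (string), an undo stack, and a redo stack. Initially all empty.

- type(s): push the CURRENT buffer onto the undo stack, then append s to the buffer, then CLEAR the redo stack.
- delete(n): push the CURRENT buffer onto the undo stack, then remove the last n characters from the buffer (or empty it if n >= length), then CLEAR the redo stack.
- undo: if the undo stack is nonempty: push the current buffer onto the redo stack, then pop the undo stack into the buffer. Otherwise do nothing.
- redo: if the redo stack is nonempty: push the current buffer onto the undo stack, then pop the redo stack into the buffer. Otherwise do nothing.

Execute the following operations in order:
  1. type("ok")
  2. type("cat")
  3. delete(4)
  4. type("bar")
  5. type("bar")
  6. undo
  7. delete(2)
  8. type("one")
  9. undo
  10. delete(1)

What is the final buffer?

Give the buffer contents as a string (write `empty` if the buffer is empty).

Answer: o

Derivation:
After op 1 (type): buf='ok' undo_depth=1 redo_depth=0
After op 2 (type): buf='okcat' undo_depth=2 redo_depth=0
After op 3 (delete): buf='o' undo_depth=3 redo_depth=0
After op 4 (type): buf='obar' undo_depth=4 redo_depth=0
After op 5 (type): buf='obarbar' undo_depth=5 redo_depth=0
After op 6 (undo): buf='obar' undo_depth=4 redo_depth=1
After op 7 (delete): buf='ob' undo_depth=5 redo_depth=0
After op 8 (type): buf='obone' undo_depth=6 redo_depth=0
After op 9 (undo): buf='ob' undo_depth=5 redo_depth=1
After op 10 (delete): buf='o' undo_depth=6 redo_depth=0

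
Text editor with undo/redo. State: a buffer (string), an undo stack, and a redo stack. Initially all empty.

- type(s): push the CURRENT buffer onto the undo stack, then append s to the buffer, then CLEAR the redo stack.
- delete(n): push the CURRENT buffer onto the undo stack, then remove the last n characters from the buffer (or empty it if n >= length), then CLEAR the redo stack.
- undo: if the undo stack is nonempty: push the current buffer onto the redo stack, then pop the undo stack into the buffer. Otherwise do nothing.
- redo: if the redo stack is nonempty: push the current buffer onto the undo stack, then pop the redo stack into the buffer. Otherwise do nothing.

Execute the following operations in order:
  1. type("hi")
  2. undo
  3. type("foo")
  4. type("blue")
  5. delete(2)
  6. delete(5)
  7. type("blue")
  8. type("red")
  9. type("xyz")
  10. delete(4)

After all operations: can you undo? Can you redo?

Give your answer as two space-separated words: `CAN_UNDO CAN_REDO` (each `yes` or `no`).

After op 1 (type): buf='hi' undo_depth=1 redo_depth=0
After op 2 (undo): buf='(empty)' undo_depth=0 redo_depth=1
After op 3 (type): buf='foo' undo_depth=1 redo_depth=0
After op 4 (type): buf='fooblue' undo_depth=2 redo_depth=0
After op 5 (delete): buf='foobl' undo_depth=3 redo_depth=0
After op 6 (delete): buf='(empty)' undo_depth=4 redo_depth=0
After op 7 (type): buf='blue' undo_depth=5 redo_depth=0
After op 8 (type): buf='bluered' undo_depth=6 redo_depth=0
After op 9 (type): buf='blueredxyz' undo_depth=7 redo_depth=0
After op 10 (delete): buf='bluere' undo_depth=8 redo_depth=0

Answer: yes no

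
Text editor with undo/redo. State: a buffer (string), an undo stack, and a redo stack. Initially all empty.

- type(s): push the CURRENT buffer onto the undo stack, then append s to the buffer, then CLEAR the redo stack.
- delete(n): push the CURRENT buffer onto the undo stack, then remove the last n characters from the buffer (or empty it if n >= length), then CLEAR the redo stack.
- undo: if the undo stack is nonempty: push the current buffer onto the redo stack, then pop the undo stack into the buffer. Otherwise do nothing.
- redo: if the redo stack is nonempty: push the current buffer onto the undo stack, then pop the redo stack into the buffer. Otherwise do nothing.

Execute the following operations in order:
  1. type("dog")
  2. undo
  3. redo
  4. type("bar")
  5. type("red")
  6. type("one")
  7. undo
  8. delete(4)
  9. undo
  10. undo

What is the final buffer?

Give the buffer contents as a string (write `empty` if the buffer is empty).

Answer: dogbar

Derivation:
After op 1 (type): buf='dog' undo_depth=1 redo_depth=0
After op 2 (undo): buf='(empty)' undo_depth=0 redo_depth=1
After op 3 (redo): buf='dog' undo_depth=1 redo_depth=0
After op 4 (type): buf='dogbar' undo_depth=2 redo_depth=0
After op 5 (type): buf='dogbarred' undo_depth=3 redo_depth=0
After op 6 (type): buf='dogbarredone' undo_depth=4 redo_depth=0
After op 7 (undo): buf='dogbarred' undo_depth=3 redo_depth=1
After op 8 (delete): buf='dogba' undo_depth=4 redo_depth=0
After op 9 (undo): buf='dogbarred' undo_depth=3 redo_depth=1
After op 10 (undo): buf='dogbar' undo_depth=2 redo_depth=2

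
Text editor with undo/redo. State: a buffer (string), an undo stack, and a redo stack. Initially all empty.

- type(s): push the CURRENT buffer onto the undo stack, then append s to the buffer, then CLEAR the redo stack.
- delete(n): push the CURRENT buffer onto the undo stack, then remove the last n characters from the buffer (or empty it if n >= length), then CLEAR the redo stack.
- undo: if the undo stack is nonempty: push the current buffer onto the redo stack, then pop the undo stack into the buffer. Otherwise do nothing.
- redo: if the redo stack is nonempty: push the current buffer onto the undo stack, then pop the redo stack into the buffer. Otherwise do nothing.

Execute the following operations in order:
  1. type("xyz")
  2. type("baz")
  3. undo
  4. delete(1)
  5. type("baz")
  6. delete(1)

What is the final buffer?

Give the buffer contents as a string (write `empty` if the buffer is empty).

After op 1 (type): buf='xyz' undo_depth=1 redo_depth=0
After op 2 (type): buf='xyzbaz' undo_depth=2 redo_depth=0
After op 3 (undo): buf='xyz' undo_depth=1 redo_depth=1
After op 4 (delete): buf='xy' undo_depth=2 redo_depth=0
After op 5 (type): buf='xybaz' undo_depth=3 redo_depth=0
After op 6 (delete): buf='xyba' undo_depth=4 redo_depth=0

Answer: xyba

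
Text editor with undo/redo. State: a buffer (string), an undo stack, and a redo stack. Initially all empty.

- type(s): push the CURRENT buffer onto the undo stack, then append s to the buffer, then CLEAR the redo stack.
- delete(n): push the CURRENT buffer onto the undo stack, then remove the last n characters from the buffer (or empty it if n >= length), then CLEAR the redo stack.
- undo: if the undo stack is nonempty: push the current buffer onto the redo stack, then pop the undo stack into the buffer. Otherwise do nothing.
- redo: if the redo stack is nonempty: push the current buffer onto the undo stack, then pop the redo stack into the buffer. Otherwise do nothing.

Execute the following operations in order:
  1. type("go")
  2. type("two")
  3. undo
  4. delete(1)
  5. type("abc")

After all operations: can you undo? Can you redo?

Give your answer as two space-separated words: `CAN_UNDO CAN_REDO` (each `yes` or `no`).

Answer: yes no

Derivation:
After op 1 (type): buf='go' undo_depth=1 redo_depth=0
After op 2 (type): buf='gotwo' undo_depth=2 redo_depth=0
After op 3 (undo): buf='go' undo_depth=1 redo_depth=1
After op 4 (delete): buf='g' undo_depth=2 redo_depth=0
After op 5 (type): buf='gabc' undo_depth=3 redo_depth=0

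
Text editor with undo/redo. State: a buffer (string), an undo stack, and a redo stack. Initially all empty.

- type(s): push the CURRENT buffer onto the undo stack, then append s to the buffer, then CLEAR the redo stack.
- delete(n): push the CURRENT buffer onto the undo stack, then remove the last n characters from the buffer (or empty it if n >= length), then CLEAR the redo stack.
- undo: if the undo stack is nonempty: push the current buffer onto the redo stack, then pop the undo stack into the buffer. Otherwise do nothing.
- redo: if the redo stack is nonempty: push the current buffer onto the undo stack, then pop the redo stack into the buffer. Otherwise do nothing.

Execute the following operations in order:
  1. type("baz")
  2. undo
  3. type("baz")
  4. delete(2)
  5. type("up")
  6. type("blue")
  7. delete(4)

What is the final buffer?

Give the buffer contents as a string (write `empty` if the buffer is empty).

After op 1 (type): buf='baz' undo_depth=1 redo_depth=0
After op 2 (undo): buf='(empty)' undo_depth=0 redo_depth=1
After op 3 (type): buf='baz' undo_depth=1 redo_depth=0
After op 4 (delete): buf='b' undo_depth=2 redo_depth=0
After op 5 (type): buf='bup' undo_depth=3 redo_depth=0
After op 6 (type): buf='bupblue' undo_depth=4 redo_depth=0
After op 7 (delete): buf='bup' undo_depth=5 redo_depth=0

Answer: bup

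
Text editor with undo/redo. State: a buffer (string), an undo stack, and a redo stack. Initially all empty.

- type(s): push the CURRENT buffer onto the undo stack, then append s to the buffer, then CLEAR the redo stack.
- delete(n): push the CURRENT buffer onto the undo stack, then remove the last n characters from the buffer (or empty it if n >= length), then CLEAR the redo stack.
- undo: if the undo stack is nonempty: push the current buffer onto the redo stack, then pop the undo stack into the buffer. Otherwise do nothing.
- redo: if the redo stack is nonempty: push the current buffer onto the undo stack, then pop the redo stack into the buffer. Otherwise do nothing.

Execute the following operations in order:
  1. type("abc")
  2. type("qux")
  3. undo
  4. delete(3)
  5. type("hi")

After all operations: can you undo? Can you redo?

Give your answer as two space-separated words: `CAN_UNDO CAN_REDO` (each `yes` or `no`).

Answer: yes no

Derivation:
After op 1 (type): buf='abc' undo_depth=1 redo_depth=0
After op 2 (type): buf='abcqux' undo_depth=2 redo_depth=0
After op 3 (undo): buf='abc' undo_depth=1 redo_depth=1
After op 4 (delete): buf='(empty)' undo_depth=2 redo_depth=0
After op 5 (type): buf='hi' undo_depth=3 redo_depth=0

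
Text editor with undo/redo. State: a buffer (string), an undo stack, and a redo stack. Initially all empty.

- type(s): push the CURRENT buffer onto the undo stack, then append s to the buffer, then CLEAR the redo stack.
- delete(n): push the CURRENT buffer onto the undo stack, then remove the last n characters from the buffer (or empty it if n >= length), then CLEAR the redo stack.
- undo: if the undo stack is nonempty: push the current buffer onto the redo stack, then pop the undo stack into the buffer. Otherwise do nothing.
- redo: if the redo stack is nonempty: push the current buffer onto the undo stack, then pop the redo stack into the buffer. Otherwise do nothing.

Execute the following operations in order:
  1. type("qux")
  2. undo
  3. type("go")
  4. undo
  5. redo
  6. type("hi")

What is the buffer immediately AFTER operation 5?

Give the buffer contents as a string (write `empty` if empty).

After op 1 (type): buf='qux' undo_depth=1 redo_depth=0
After op 2 (undo): buf='(empty)' undo_depth=0 redo_depth=1
After op 3 (type): buf='go' undo_depth=1 redo_depth=0
After op 4 (undo): buf='(empty)' undo_depth=0 redo_depth=1
After op 5 (redo): buf='go' undo_depth=1 redo_depth=0

Answer: go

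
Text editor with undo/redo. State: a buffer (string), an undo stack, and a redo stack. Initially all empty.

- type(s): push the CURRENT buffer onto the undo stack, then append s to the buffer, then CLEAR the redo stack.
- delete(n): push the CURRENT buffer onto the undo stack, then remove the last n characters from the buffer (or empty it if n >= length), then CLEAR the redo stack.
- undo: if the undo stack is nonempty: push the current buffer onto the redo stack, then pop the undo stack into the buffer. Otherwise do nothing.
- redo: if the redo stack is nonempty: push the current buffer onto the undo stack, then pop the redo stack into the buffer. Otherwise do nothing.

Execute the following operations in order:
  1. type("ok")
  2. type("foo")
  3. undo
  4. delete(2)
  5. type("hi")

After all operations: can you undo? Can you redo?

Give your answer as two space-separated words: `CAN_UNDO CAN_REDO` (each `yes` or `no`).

Answer: yes no

Derivation:
After op 1 (type): buf='ok' undo_depth=1 redo_depth=0
After op 2 (type): buf='okfoo' undo_depth=2 redo_depth=0
After op 3 (undo): buf='ok' undo_depth=1 redo_depth=1
After op 4 (delete): buf='(empty)' undo_depth=2 redo_depth=0
After op 5 (type): buf='hi' undo_depth=3 redo_depth=0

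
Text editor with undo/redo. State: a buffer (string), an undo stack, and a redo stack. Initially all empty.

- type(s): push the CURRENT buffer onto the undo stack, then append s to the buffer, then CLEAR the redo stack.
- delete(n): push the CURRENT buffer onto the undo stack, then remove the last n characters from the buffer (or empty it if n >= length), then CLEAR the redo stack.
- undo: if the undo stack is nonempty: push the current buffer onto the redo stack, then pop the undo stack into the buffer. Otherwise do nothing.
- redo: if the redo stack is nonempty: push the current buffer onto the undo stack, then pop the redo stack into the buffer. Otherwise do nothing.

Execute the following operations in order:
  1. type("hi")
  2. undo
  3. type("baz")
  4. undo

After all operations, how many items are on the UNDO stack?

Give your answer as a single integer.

After op 1 (type): buf='hi' undo_depth=1 redo_depth=0
After op 2 (undo): buf='(empty)' undo_depth=0 redo_depth=1
After op 3 (type): buf='baz' undo_depth=1 redo_depth=0
After op 4 (undo): buf='(empty)' undo_depth=0 redo_depth=1

Answer: 0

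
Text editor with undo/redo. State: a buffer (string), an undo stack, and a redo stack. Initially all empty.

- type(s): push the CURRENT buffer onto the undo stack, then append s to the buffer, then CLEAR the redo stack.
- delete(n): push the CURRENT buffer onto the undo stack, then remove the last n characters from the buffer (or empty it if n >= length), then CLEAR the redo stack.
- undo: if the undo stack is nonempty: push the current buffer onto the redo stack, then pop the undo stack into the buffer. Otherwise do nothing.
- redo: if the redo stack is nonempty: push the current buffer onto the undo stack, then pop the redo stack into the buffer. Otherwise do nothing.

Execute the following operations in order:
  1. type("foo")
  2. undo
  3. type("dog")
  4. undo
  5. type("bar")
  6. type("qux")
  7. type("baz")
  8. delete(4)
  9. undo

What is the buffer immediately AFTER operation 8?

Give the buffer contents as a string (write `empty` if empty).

After op 1 (type): buf='foo' undo_depth=1 redo_depth=0
After op 2 (undo): buf='(empty)' undo_depth=0 redo_depth=1
After op 3 (type): buf='dog' undo_depth=1 redo_depth=0
After op 4 (undo): buf='(empty)' undo_depth=0 redo_depth=1
After op 5 (type): buf='bar' undo_depth=1 redo_depth=0
After op 6 (type): buf='barqux' undo_depth=2 redo_depth=0
After op 7 (type): buf='barquxbaz' undo_depth=3 redo_depth=0
After op 8 (delete): buf='barqu' undo_depth=4 redo_depth=0

Answer: barqu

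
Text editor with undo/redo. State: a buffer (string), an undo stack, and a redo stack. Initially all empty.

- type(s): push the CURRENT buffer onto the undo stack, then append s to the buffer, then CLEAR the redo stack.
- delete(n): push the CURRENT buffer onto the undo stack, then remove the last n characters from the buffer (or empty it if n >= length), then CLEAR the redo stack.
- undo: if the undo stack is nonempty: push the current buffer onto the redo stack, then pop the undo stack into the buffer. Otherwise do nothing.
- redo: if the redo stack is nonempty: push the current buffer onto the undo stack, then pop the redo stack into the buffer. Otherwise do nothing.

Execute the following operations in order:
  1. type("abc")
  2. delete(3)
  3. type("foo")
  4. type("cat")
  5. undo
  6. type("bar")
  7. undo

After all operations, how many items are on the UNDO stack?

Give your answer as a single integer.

After op 1 (type): buf='abc' undo_depth=1 redo_depth=0
After op 2 (delete): buf='(empty)' undo_depth=2 redo_depth=0
After op 3 (type): buf='foo' undo_depth=3 redo_depth=0
After op 4 (type): buf='foocat' undo_depth=4 redo_depth=0
After op 5 (undo): buf='foo' undo_depth=3 redo_depth=1
After op 6 (type): buf='foobar' undo_depth=4 redo_depth=0
After op 7 (undo): buf='foo' undo_depth=3 redo_depth=1

Answer: 3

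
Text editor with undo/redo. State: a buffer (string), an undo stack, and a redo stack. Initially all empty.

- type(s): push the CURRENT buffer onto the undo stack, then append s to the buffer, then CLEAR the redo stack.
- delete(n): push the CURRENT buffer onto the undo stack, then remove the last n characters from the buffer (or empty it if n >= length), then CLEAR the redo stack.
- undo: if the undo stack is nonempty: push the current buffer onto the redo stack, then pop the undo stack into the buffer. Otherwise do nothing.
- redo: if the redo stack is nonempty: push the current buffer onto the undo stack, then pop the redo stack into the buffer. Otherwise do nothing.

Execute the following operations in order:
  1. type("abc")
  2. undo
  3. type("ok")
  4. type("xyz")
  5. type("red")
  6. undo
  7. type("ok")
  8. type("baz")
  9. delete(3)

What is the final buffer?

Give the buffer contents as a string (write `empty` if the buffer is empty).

Answer: okxyzok

Derivation:
After op 1 (type): buf='abc' undo_depth=1 redo_depth=0
After op 2 (undo): buf='(empty)' undo_depth=0 redo_depth=1
After op 3 (type): buf='ok' undo_depth=1 redo_depth=0
After op 4 (type): buf='okxyz' undo_depth=2 redo_depth=0
After op 5 (type): buf='okxyzred' undo_depth=3 redo_depth=0
After op 6 (undo): buf='okxyz' undo_depth=2 redo_depth=1
After op 7 (type): buf='okxyzok' undo_depth=3 redo_depth=0
After op 8 (type): buf='okxyzokbaz' undo_depth=4 redo_depth=0
After op 9 (delete): buf='okxyzok' undo_depth=5 redo_depth=0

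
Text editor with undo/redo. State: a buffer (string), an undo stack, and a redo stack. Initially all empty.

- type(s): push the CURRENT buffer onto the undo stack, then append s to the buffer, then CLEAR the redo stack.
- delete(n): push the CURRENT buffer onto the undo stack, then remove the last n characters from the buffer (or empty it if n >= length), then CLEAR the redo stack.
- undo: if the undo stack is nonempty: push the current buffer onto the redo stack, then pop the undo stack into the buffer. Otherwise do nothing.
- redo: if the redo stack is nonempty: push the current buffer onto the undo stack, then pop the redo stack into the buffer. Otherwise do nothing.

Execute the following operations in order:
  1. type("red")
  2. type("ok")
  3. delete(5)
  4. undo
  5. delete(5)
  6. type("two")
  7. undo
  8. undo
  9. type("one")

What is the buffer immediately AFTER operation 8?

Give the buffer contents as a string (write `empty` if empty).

After op 1 (type): buf='red' undo_depth=1 redo_depth=0
After op 2 (type): buf='redok' undo_depth=2 redo_depth=0
After op 3 (delete): buf='(empty)' undo_depth=3 redo_depth=0
After op 4 (undo): buf='redok' undo_depth=2 redo_depth=1
After op 5 (delete): buf='(empty)' undo_depth=3 redo_depth=0
After op 6 (type): buf='two' undo_depth=4 redo_depth=0
After op 7 (undo): buf='(empty)' undo_depth=3 redo_depth=1
After op 8 (undo): buf='redok' undo_depth=2 redo_depth=2

Answer: redok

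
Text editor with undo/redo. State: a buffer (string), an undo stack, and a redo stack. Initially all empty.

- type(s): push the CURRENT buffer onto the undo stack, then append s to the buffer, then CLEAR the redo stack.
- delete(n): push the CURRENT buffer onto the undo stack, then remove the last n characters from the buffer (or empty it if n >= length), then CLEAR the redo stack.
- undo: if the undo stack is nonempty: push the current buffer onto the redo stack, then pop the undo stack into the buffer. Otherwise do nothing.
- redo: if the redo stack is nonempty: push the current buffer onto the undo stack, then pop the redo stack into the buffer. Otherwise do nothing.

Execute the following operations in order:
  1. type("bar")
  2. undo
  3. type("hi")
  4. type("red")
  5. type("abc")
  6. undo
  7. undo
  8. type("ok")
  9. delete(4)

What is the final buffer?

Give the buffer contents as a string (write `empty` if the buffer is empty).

After op 1 (type): buf='bar' undo_depth=1 redo_depth=0
After op 2 (undo): buf='(empty)' undo_depth=0 redo_depth=1
After op 3 (type): buf='hi' undo_depth=1 redo_depth=0
After op 4 (type): buf='hired' undo_depth=2 redo_depth=0
After op 5 (type): buf='hiredabc' undo_depth=3 redo_depth=0
After op 6 (undo): buf='hired' undo_depth=2 redo_depth=1
After op 7 (undo): buf='hi' undo_depth=1 redo_depth=2
After op 8 (type): buf='hiok' undo_depth=2 redo_depth=0
After op 9 (delete): buf='(empty)' undo_depth=3 redo_depth=0

Answer: empty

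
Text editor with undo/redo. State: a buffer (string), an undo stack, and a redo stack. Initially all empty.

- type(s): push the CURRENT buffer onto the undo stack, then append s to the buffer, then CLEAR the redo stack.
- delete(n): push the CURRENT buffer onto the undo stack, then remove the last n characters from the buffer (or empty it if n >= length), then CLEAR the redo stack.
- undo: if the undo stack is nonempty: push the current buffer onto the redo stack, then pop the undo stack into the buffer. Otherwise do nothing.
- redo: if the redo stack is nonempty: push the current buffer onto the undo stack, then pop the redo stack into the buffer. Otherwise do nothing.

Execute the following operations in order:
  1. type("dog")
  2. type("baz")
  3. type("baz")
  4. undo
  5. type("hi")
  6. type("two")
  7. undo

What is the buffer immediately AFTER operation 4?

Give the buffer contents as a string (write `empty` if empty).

Answer: dogbaz

Derivation:
After op 1 (type): buf='dog' undo_depth=1 redo_depth=0
After op 2 (type): buf='dogbaz' undo_depth=2 redo_depth=0
After op 3 (type): buf='dogbazbaz' undo_depth=3 redo_depth=0
After op 4 (undo): buf='dogbaz' undo_depth=2 redo_depth=1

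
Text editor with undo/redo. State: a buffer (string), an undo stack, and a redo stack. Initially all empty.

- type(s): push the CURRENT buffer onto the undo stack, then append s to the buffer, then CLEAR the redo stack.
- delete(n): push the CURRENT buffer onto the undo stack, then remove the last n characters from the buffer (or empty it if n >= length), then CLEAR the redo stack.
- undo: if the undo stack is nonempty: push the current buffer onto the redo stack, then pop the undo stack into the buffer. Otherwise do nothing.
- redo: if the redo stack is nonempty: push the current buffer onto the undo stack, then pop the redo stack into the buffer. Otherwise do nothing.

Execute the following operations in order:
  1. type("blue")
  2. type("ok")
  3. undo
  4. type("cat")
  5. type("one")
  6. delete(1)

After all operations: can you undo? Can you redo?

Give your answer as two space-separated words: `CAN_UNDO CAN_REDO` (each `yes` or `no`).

After op 1 (type): buf='blue' undo_depth=1 redo_depth=0
After op 2 (type): buf='blueok' undo_depth=2 redo_depth=0
After op 3 (undo): buf='blue' undo_depth=1 redo_depth=1
After op 4 (type): buf='bluecat' undo_depth=2 redo_depth=0
After op 5 (type): buf='bluecatone' undo_depth=3 redo_depth=0
After op 6 (delete): buf='bluecaton' undo_depth=4 redo_depth=0

Answer: yes no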